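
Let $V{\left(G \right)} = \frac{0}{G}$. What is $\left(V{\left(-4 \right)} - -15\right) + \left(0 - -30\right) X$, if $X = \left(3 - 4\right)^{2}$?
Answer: $45$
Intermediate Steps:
$V{\left(G \right)} = 0$
$X = 1$ ($X = \left(-1\right)^{2} = 1$)
$\left(V{\left(-4 \right)} - -15\right) + \left(0 - -30\right) X = \left(0 - -15\right) + \left(0 - -30\right) 1 = \left(0 + 15\right) + \left(0 + 30\right) 1 = 15 + 30 \cdot 1 = 15 + 30 = 45$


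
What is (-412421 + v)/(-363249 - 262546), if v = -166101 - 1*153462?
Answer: 731984/625795 ≈ 1.1697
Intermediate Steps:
v = -319563 (v = -166101 - 153462 = -319563)
(-412421 + v)/(-363249 - 262546) = (-412421 - 319563)/(-363249 - 262546) = -731984/(-625795) = -731984*(-1/625795) = 731984/625795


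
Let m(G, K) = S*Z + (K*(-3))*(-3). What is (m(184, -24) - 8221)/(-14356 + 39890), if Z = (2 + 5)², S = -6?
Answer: -8731/25534 ≈ -0.34194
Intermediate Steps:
Z = 49 (Z = 7² = 49)
m(G, K) = -294 + 9*K (m(G, K) = -6*49 + (K*(-3))*(-3) = -294 - 3*K*(-3) = -294 + 9*K)
(m(184, -24) - 8221)/(-14356 + 39890) = ((-294 + 9*(-24)) - 8221)/(-14356 + 39890) = ((-294 - 216) - 8221)/25534 = (-510 - 8221)*(1/25534) = -8731*1/25534 = -8731/25534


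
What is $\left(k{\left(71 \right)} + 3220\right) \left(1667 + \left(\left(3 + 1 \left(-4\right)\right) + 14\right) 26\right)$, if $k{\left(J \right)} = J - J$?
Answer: $6456100$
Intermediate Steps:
$k{\left(J \right)} = 0$
$\left(k{\left(71 \right)} + 3220\right) \left(1667 + \left(\left(3 + 1 \left(-4\right)\right) + 14\right) 26\right) = \left(0 + 3220\right) \left(1667 + \left(\left(3 + 1 \left(-4\right)\right) + 14\right) 26\right) = 3220 \left(1667 + \left(\left(3 - 4\right) + 14\right) 26\right) = 3220 \left(1667 + \left(-1 + 14\right) 26\right) = 3220 \left(1667 + 13 \cdot 26\right) = 3220 \left(1667 + 338\right) = 3220 \cdot 2005 = 6456100$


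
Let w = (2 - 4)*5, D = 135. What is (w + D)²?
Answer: 15625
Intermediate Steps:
w = -10 (w = -2*5 = -10)
(w + D)² = (-10 + 135)² = 125² = 15625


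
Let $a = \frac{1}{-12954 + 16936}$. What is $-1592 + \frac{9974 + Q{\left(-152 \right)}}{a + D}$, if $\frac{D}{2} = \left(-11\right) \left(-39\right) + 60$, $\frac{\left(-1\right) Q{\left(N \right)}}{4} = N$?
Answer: $- \frac{473672500}{299569} \approx -1581.2$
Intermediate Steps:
$Q{\left(N \right)} = - 4 N$
$D = 978$ ($D = 2 \left(\left(-11\right) \left(-39\right) + 60\right) = 2 \left(429 + 60\right) = 2 \cdot 489 = 978$)
$a = \frac{1}{3982} \approx 0.00025113$
$-1592 + \frac{9974 + Q{\left(-152 \right)}}{a + D} = -1592 + \frac{9974 - -608}{\frac{1}{3982} + 978} = -1592 + \frac{9974 + 608}{\frac{3894397}{3982}} = -1592 + 10582 \cdot \frac{3982}{3894397} = -1592 + \frac{3241348}{299569} = - \frac{473672500}{299569}$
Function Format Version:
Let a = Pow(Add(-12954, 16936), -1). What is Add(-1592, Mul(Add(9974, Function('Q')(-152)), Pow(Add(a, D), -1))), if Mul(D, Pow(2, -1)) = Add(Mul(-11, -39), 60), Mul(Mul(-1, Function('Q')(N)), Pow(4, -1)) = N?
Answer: Rational(-473672500, 299569) ≈ -1581.2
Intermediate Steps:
Function('Q')(N) = Mul(-4, N)
D = 978 (D = Mul(2, Add(Mul(-11, -39), 60)) = Mul(2, Add(429, 60)) = Mul(2, 489) = 978)
a = Rational(1, 3982) (a = Pow(3982, -1) = Rational(1, 3982) ≈ 0.00025113)
Add(-1592, Mul(Add(9974, Function('Q')(-152)), Pow(Add(a, D), -1))) = Add(-1592, Mul(Add(9974, Mul(-4, -152)), Pow(Add(Rational(1, 3982), 978), -1))) = Add(-1592, Mul(Add(9974, 608), Pow(Rational(3894397, 3982), -1))) = Add(-1592, Mul(10582, Rational(3982, 3894397))) = Add(-1592, Rational(3241348, 299569)) = Rational(-473672500, 299569)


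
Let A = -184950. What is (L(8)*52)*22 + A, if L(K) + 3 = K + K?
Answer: -170078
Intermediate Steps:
L(K) = -3 + 2*K (L(K) = -3 + (K + K) = -3 + 2*K)
(L(8)*52)*22 + A = ((-3 + 2*8)*52)*22 - 184950 = ((-3 + 16)*52)*22 - 184950 = (13*52)*22 - 184950 = 676*22 - 184950 = 14872 - 184950 = -170078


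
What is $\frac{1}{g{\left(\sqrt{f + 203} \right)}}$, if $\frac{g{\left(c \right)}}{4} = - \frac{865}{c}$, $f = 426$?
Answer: $- \frac{\sqrt{629}}{3460} \approx -0.0072485$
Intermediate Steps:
$g{\left(c \right)} = - \frac{3460}{c}$ ($g{\left(c \right)} = 4 \left(- \frac{865}{c}\right) = - \frac{3460}{c}$)
$\frac{1}{g{\left(\sqrt{f + 203} \right)}} = \frac{1}{\left(-3460\right) \frac{1}{\sqrt{426 + 203}}} = \frac{1}{\left(-3460\right) \frac{1}{\sqrt{629}}} = \frac{1}{\left(-3460\right) \frac{\sqrt{629}}{629}} = \frac{1}{\left(- \frac{3460}{629}\right) \sqrt{629}} = - \frac{\sqrt{629}}{3460}$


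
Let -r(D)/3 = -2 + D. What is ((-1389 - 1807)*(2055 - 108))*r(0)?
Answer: -37335672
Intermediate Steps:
r(D) = 6 - 3*D (r(D) = -3*(-2 + D) = 6 - 3*D)
((-1389 - 1807)*(2055 - 108))*r(0) = ((-1389 - 1807)*(2055 - 108))*(6 - 3*0) = (-3196*1947)*(6 + 0) = -6222612*6 = -37335672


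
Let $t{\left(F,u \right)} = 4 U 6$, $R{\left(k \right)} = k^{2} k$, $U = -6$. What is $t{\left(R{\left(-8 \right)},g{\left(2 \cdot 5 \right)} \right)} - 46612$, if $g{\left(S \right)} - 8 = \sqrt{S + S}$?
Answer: $-46756$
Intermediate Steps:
$g{\left(S \right)} = 8 + \sqrt{2} \sqrt{S}$ ($g{\left(S \right)} = 8 + \sqrt{S + S} = 8 + \sqrt{2 S} = 8 + \sqrt{2} \sqrt{S}$)
$R{\left(k \right)} = k^{3}$
$t{\left(F,u \right)} = -144$ ($t{\left(F,u \right)} = 4 \left(-6\right) 6 = \left(-24\right) 6 = -144$)
$t{\left(R{\left(-8 \right)},g{\left(2 \cdot 5 \right)} \right)} - 46612 = -144 - 46612 = -46756$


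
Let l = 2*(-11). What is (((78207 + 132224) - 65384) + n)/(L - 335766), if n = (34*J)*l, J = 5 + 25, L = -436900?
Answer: -122607/772666 ≈ -0.15868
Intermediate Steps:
l = -22
J = 30
n = -22440 (n = (34*30)*(-22) = 1020*(-22) = -22440)
(((78207 + 132224) - 65384) + n)/(L - 335766) = (((78207 + 132224) - 65384) - 22440)/(-436900 - 335766) = ((210431 - 65384) - 22440)/(-772666) = (145047 - 22440)*(-1/772666) = 122607*(-1/772666) = -122607/772666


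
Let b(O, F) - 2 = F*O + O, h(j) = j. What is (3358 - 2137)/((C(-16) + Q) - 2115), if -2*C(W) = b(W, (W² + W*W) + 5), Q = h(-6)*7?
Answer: 407/662 ≈ 0.61480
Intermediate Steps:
b(O, F) = 2 + O + F*O (b(O, F) = 2 + (F*O + O) = 2 + (O + F*O) = 2 + O + F*O)
Q = -42 (Q = -6*7 = -42)
C(W) = -1 - W/2 - W*(5 + 2*W²)/2 (C(W) = -(2 + W + ((W² + W*W) + 5)*W)/2 = -(2 + W + ((W² + W²) + 5)*W)/2 = -(2 + W + (2*W² + 5)*W)/2 = -(2 + W + (5 + 2*W²)*W)/2 = -(2 + W + W*(5 + 2*W²))/2 = -1 - W/2 - W*(5 + 2*W²)/2)
(3358 - 2137)/((C(-16) + Q) - 2115) = (3358 - 2137)/(((-1 - 1*(-16)³ - 3*(-16)) - 42) - 2115) = 1221/(((-1 - 1*(-4096) + 48) - 42) - 2115) = 1221/(((-1 + 4096 + 48) - 42) - 2115) = 1221/((4143 - 42) - 2115) = 1221/(4101 - 2115) = 1221/1986 = 1221*(1/1986) = 407/662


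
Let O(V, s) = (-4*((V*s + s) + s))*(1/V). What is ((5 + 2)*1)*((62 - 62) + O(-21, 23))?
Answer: -1748/3 ≈ -582.67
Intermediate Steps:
O(V, s) = (-8*s - 4*V*s)/V (O(V, s) = (-4*((s + V*s) + s))/V = (-4*(2*s + V*s))/V = (-8*s - 4*V*s)/V)
((5 + 2)*1)*((62 - 62) + O(-21, 23)) = ((5 + 2)*1)*((62 - 62) - 4*23*(2 - 21)/(-21)) = (7*1)*(0 - 4*23*(-1/21)*(-19)) = 7*(0 - 1748/21) = 7*(-1748/21) = -1748/3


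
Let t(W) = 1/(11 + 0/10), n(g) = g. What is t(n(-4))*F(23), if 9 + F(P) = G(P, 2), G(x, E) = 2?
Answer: -7/11 ≈ -0.63636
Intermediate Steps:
F(P) = -7 (F(P) = -9 + 2 = -7)
t(W) = 1/11 (t(W) = 1/(11 + 0*(1/10)) = 1/(11 + 0) = 1/11)
t(n(-4))*F(23) = (1/11)*(-7) = -7/11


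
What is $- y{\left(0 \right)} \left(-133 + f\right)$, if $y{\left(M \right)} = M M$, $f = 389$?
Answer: $0$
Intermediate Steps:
$y{\left(M \right)} = M^{2}$
$- y{\left(0 \right)} \left(-133 + f\right) = - 0^{2} \left(-133 + 389\right) = - 0 \cdot 256 = \left(-1\right) 0 = 0$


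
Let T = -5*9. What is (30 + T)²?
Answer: 225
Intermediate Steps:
T = -45
(30 + T)² = (30 - 45)² = (-15)² = 225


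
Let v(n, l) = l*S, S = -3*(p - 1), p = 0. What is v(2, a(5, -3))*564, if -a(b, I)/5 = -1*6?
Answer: 50760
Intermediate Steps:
a(b, I) = 30 (a(b, I) = -(-5)*6 = -5*(-6) = 30)
S = 3 (S = -3*(0 - 1) = -3*(-1) = 3)
v(n, l) = 3*l (v(n, l) = l*3 = 3*l)
v(2, a(5, -3))*564 = (3*30)*564 = 90*564 = 50760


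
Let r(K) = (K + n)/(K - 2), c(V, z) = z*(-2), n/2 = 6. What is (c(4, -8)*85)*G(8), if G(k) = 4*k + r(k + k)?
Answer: 46240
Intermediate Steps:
n = 12 (n = 2*6 = 12)
c(V, z) = -2*z
r(K) = (12 + K)/(-2 + K) (r(K) = (K + 12)/(K - 2) = (12 + K)/(-2 + K))
G(k) = 4*k + (12 + 2*k)/(-2 + 2*k) (G(k) = 4*k + (12 + (k + k))/(-2 + (k + k)) = 4*k + (12 + 2*k)/(-2 + 2*k))
(c(4, -8)*85)*G(8) = (-2*(-8)*85)*((6 + 8 + 4*8*(-1 + 8))/(-1 + 8)) = (16*85)*((6 + 8 + 4*8*7)/7) = 1360*((6 + 8 + 224)/7) = 1360*((⅐)*238) = 1360*34 = 46240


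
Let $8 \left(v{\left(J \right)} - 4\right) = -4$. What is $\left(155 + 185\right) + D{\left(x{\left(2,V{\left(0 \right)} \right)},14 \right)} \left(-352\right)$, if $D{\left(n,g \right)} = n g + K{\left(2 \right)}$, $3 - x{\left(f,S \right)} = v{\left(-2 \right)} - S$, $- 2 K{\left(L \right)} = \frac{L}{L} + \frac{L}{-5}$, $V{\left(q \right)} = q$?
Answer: $\frac{14548}{5} \approx 2909.6$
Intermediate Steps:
$v{\left(J \right)} = \frac{7}{2}$ ($v{\left(J \right)} = 4 + \frac{1}{8} \left(-4\right) = 4 - \frac{1}{2} = \frac{7}{2}$)
$K{\left(L \right)} = - \frac{1}{2} + \frac{L}{10}$ ($K{\left(L \right)} = - \frac{\frac{L}{L} + \frac{L}{-5}}{2} = - \frac{1 + L \left(- \frac{1}{5}\right)}{2} = - \frac{1 - \frac{L}{5}}{2} = - \frac{1}{2} + \frac{L}{10}$)
$x{\left(f,S \right)} = - \frac{1}{2} + S$ ($x{\left(f,S \right)} = 3 - \left(\frac{7}{2} - S\right) = 3 + \left(- \frac{7}{2} + S\right) = - \frac{1}{2} + S$)
$D{\left(n,g \right)} = - \frac{3}{10} + g n$ ($D{\left(n,g \right)} = n g + \left(- \frac{1}{2} + \frac{1}{10} \cdot 2\right) = g n + \left(- \frac{1}{2} + \frac{1}{5}\right) = g n - \frac{3}{10} = - \frac{3}{10} + g n$)
$\left(155 + 185\right) + D{\left(x{\left(2,V{\left(0 \right)} \right)},14 \right)} \left(-352\right) = \left(155 + 185\right) + \left(- \frac{3}{10} + 14 \left(- \frac{1}{2} + 0\right)\right) \left(-352\right) = 340 + \left(- \frac{3}{10} + 14 \left(- \frac{1}{2}\right)\right) \left(-352\right) = 340 + \left(- \frac{3}{10} - 7\right) \left(-352\right) = 340 - - \frac{12848}{5} = 340 + \frac{12848}{5} = \frac{14548}{5}$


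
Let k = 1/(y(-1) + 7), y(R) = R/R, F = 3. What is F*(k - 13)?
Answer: -309/8 ≈ -38.625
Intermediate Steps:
y(R) = 1
k = ⅛ (k = 1/(1 + 7) = 1/8 = ⅛ ≈ 0.12500)
F*(k - 13) = 3*(⅛ - 13) = 3*(-103/8) = -309/8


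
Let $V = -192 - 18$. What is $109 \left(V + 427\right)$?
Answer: $23653$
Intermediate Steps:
$V = -210$ ($V = -192 - 18 = -210$)
$109 \left(V + 427\right) = 109 \left(-210 + 427\right) = 109 \cdot 217 = 23653$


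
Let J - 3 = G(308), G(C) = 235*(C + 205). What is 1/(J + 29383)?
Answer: 1/149941 ≈ 6.6693e-6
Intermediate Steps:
G(C) = 48175 + 235*C (G(C) = 235*(205 + C) = 48175 + 235*C)
J = 120558 (J = 3 + (48175 + 235*308) = 3 + (48175 + 72380) = 3 + 120555 = 120558)
1/(J + 29383) = 1/(120558 + 29383) = 1/149941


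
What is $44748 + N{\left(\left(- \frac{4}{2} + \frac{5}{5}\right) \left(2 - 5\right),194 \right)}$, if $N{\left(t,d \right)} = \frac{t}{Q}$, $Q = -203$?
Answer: $\frac{9083841}{203} \approx 44748.0$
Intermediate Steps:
$N{\left(t,d \right)} = - \frac{t}{203}$ ($N{\left(t,d \right)} = \frac{t}{-203} = t \left(- \frac{1}{203}\right) = - \frac{t}{203}$)
$44748 + N{\left(\left(- \frac{4}{2} + \frac{5}{5}\right) \left(2 - 5\right),194 \right)} = 44748 - \frac{\left(- \frac{4}{2} + \frac{5}{5}\right) \left(2 - 5\right)}{203} = 44748 - \frac{\left(\left(-4\right) \frac{1}{2} + 5 \cdot \frac{1}{5}\right) \left(-3\right)}{203} = 44748 - \frac{\left(-2 + 1\right) \left(-3\right)}{203} = 44748 - \frac{\left(-1\right) \left(-3\right)}{203} = 44748 - \frac{3}{203} = \frac{9083841}{203}$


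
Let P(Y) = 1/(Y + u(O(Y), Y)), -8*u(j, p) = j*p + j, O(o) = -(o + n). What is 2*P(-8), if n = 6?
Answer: -8/25 ≈ -0.32000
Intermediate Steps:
O(o) = -6 - o (O(o) = -(o + 6) = -(6 + o) = -6 - o)
u(j, p) = -j/8 - j*p/8 (u(j, p) = -(j*p + j)/8 = -(j + j*p)/8 = -j/8 - j*p/8)
P(Y) = 1/(Y - (1 + Y)*(-6 - Y)/8) (P(Y) = 1/(Y - (-6 - Y)*(1 + Y)/8) = 1/(Y - (1 + Y)*(-6 - Y)/8))
2*P(-8) = 2*(8/(6 + (-8)**2 + 15*(-8))) = 2*(8/(6 + 64 - 120)) = 2*(8/(-50)) = 2*(8*(-1/50)) = 2*(-4/25) = -8/25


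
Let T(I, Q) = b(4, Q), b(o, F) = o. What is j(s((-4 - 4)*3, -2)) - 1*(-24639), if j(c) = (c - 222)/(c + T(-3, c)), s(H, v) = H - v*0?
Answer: 246513/10 ≈ 24651.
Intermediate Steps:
T(I, Q) = 4
s(H, v) = H (s(H, v) = H - 1*0 = H + 0 = H)
j(c) = (-222 + c)/(4 + c) (j(c) = (c - 222)/(c + 4) = (-222 + c)/(4 + c))
j(s((-4 - 4)*3, -2)) - 1*(-24639) = (-222 + (-4 - 4)*3)/(4 + (-4 - 4)*3) - 1*(-24639) = (-222 - 8*3)/(4 - 8*3) + 24639 = (-222 - 24)/(4 - 24) + 24639 = -246/(-20) + 24639 = -1/20*(-246) + 24639 = 123/10 + 24639 = 246513/10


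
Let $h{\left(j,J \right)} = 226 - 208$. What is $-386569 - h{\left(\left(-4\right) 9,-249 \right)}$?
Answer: $-386587$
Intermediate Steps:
$h{\left(j,J \right)} = 18$
$-386569 - h{\left(\left(-4\right) 9,-249 \right)} = -386569 - 18 = -386587$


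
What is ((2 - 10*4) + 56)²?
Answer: 324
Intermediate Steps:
((2 - 10*4) + 56)² = ((2 - 40) + 56)² = (-38 + 56)² = 18² = 324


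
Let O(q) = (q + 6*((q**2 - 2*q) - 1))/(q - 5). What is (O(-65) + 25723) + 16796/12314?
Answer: 10926498367/430990 ≈ 25352.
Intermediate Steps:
O(q) = (-6 - 11*q + 6*q**2)/(-5 + q) (O(q) = (q + 6*(-1 + q**2 - 2*q))/(-5 + q) = (q + (-6 - 12*q + 6*q**2))/(-5 + q) = (-6 - 11*q + 6*q**2)/(-5 + q))
(O(-65) + 25723) + 16796/12314 = ((-6 - 11*(-65) + 6*(-65)**2)/(-5 - 65) + 25723) + 16796/12314 = ((-6 + 715 + 6*4225)/(-70) + 25723) + 16796*(1/12314) = (-(-6 + 715 + 25350)/70 + 25723) + 8398/6157 = (-1/70*26059 + 25723) + 8398/6157 = (-26059/70 + 25723) + 8398/6157 = 1774551/70 + 8398/6157 = 10926498367/430990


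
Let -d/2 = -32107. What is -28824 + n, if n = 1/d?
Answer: -1850904335/64214 ≈ -28824.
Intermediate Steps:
d = 64214 (d = -2*(-32107) = 64214)
n = 1/64214 ≈ 1.5573e-5
-28824 + n = -28824 + 1/64214 = -1850904335/64214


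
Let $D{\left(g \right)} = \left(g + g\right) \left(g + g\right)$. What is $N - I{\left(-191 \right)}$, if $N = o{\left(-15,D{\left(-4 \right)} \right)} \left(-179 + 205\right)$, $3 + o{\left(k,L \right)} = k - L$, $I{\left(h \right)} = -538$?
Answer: $-1594$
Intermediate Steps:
$D{\left(g \right)} = 4 g^{2}$ ($D{\left(g \right)} = 2 g 2 g = 4 g^{2}$)
$o{\left(k,L \right)} = -3 + k - L$ ($o{\left(k,L \right)} = -3 - \left(L - k\right) = -3 + k - L$)
$N = -2132$ ($N = \left(-3 - 15 - 4 \left(-4\right)^{2}\right) \left(-179 + 205\right) = \left(-3 - 15 - 4 \cdot 16\right) 26 = \left(-3 - 15 - 64\right) 26 = \left(-82\right) 26 = -2132$)
$N - I{\left(-191 \right)} = -2132 - -538 = -2132 + 538 = -1594$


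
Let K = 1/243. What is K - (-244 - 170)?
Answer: 100603/243 ≈ 414.00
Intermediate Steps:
K = 1/243 ≈ 0.0041152
K - (-244 - 170) = 1/243 - (-244 - 170) = 1/243 - 1*(-414) = 1/243 + 414 = 100603/243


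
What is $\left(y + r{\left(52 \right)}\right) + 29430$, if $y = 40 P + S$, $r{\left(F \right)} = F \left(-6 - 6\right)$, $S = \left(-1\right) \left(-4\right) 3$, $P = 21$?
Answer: $29658$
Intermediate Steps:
$S = 12$ ($S = 4 \cdot 3 = 12$)
$r{\left(F \right)} = - 12 F$ ($r{\left(F \right)} = F \left(-12\right) = - 12 F$)
$y = 852$ ($y = 40 \cdot 21 + 12 = 840 + 12 = 852$)
$\left(y + r{\left(52 \right)}\right) + 29430 = \left(852 - 624\right) + 29430 = 228 + 29430 = 29658$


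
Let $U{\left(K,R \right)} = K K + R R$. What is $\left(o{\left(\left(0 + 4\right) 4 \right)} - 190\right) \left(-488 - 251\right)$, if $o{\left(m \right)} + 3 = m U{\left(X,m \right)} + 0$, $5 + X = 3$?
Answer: $-2931613$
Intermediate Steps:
$X = -2$ ($X = -5 + 3 = -2$)
$U{\left(K,R \right)} = K^{2} + R^{2}$
$o{\left(m \right)} = -3 + m \left(4 + m^{2}\right)$ ($o{\left(m \right)} = -3 + \left(m \left(\left(-2\right)^{2} + m^{2}\right) + 0\right) = -3 + \left(m \left(4 + m^{2}\right) + 0\right) = -3 + m \left(4 + m^{2}\right)$)
$\left(o{\left(\left(0 + 4\right) 4 \right)} - 190\right) \left(-488 - 251\right) = \left(\left(-3 + \left(0 + 4\right) 4 \left(4 + \left(\left(0 + 4\right) 4\right)^{2}\right)\right) - 190\right) \left(-488 - 251\right) = \left(\left(-3 + 4 \cdot 4 \left(4 + \left(4 \cdot 4\right)^{2}\right)\right) - 190\right) \left(-739\right) = \left(\left(-3 + 16 \left(4 + 16^{2}\right)\right) - 190\right) \left(-739\right) = \left(\left(-3 + 16 \left(4 + 256\right)\right) - 190\right) \left(-739\right) = \left(\left(-3 + 16 \cdot 260\right) - 190\right) \left(-739\right) = \left(\left(-3 + 4160\right) - 190\right) \left(-739\right) = \left(4157 - 190\right) \left(-739\right) = 3967 \left(-739\right) = -2931613$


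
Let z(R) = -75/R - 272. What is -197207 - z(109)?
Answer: -21465840/109 ≈ -1.9693e+5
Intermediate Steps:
z(R) = -272 - 75/R
-197207 - z(109) = -197207 - (-272 - 75/109) = -197207 - 1*(-29723/109) = -197207 + 29723/109 = -21465840/109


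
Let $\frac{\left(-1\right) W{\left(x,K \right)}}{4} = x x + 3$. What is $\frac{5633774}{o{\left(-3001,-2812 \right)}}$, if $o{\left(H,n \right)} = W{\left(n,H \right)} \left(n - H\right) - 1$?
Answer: $- \frac{5633774}{5977954333} \approx -0.00094242$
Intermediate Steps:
$W{\left(x,K \right)} = -12 - 4 x^{2}$ ($W{\left(x,K \right)} = - 4 \left(x x + 3\right) = - 4 \left(x^{2} + 3\right) = - 4 \left(3 + x^{2}\right) = -12 - 4 x^{2}$)
$o{\left(H,n \right)} = -1 + \left(-12 - 4 n^{2}\right) \left(n - H\right)$ ($o{\left(H,n \right)} = \left(-12 - 4 n^{2}\right) \left(n - H\right) - 1 = -1 + \left(-12 - 4 n^{2}\right) \left(n - H\right)$)
$\frac{5633774}{o{\left(-3001,-2812 \right)}} = \frac{5633774}{-1 - - 11248 \left(3 + \left(-2812\right)^{2}\right) + 4 \left(-3001\right) \left(3 + \left(-2812\right)^{2}\right)} = \frac{5633774}{-1 - - 11248 \left(3 + 7907344\right) + 4 \left(-3001\right) \left(3 + 7907344\right)} = \frac{5633774}{-1 - \left(-11248\right) 7907347 + 4 \left(-3001\right) 7907347} = \frac{5633774}{-1 + 88941839056 - 94919793388} = \frac{5633774}{-5977954333} = 5633774 \left(- \frac{1}{5977954333}\right) = - \frac{5633774}{5977954333}$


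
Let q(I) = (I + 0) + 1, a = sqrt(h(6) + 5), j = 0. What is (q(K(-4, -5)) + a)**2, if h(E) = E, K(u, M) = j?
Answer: (1 + sqrt(11))**2 ≈ 18.633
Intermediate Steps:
K(u, M) = 0
a = sqrt(11) (a = sqrt(6 + 5) = sqrt(11) ≈ 3.3166)
q(I) = 1 + I (q(I) = I + 1 = 1 + I)
(q(K(-4, -5)) + a)**2 = ((1 + 0) + sqrt(11))**2 = (1 + sqrt(11))**2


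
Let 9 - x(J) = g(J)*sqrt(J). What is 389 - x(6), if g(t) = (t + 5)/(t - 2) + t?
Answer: 380 + 35*sqrt(6)/4 ≈ 401.43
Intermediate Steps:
g(t) = t + (5 + t)/(-2 + t) (g(t) = (5 + t)/(-2 + t) + t = t + (5 + t)/(-2 + t))
x(J) = 9 - sqrt(J)*(5 + J**2 - J)/(-2 + J) (x(J) = 9 - (5 + J**2 - J)/(-2 + J)*sqrt(J) = 9 - sqrt(J)*(5 + J**2 - J)/(-2 + J))
389 - x(6) = 389 - (-18 + 9*6 + sqrt(6)*(-5 + 6 - 1*6**2))/(-2 + 6) = 389 - (-18 + 54 + sqrt(6)*(-5 + 6 - 1*36))/4 = 389 - (-18 + 54 + sqrt(6)*(-5 + 6 - 36))/4 = 389 - (-18 + 54 + sqrt(6)*(-35))/4 = 389 - (-18 + 54 - 35*sqrt(6))/4 = 389 - (36 - 35*sqrt(6))/4 = 389 - (9 - 35*sqrt(6)/4) = 389 + (-9 + 35*sqrt(6)/4) = 380 + 35*sqrt(6)/4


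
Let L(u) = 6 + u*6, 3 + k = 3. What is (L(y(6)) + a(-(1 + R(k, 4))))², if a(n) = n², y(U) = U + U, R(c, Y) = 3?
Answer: 8836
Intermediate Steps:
k = 0 (k = -3 + 3 = 0)
y(U) = 2*U
L(u) = 6 + 6*u
(L(y(6)) + a(-(1 + R(k, 4))))² = ((6 + 6*(2*6)) + (-(1 + 3))²)² = ((6 + 6*12) + (-1*4)²)² = ((6 + 72) + (-4)²)² = (78 + 16)² = 94² = 8836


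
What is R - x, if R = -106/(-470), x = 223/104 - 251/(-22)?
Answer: -3583043/268840 ≈ -13.328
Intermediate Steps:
x = 15505/1144 (x = 223*(1/104) - 251*(-1/22) = 223/104 + 251/22 = 15505/1144 ≈ 13.553)
R = 53/235 (R = -106*(-1/470) = 53/235 ≈ 0.22553)
R - x = 53/235 - 1*15505/1144 = 53/235 - 15505/1144 = -3583043/268840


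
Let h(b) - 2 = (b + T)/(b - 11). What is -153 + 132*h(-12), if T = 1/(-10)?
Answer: 20751/115 ≈ 180.44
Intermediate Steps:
T = -1/10 ≈ -0.10000
h(b) = 2 + (-1/10 + b)/(-11 + b) (h(b) = 2 + (b - 1/10)/(b - 11) = 2 + (-1/10 + b)/(-11 + b))
-153 + 132*h(-12) = -153 + 132*((-221 + 30*(-12))/(10*(-11 - 12))) = -153 + 132*((1/10)*(-221 - 360)/(-23)) = -153 + 132*((1/10)*(-1/23)*(-581)) = -153 + 132*(581/230) = -153 + 38346/115 = 20751/115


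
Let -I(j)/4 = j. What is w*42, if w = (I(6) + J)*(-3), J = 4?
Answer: 2520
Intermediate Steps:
I(j) = -4*j
w = 60 (w = (-4*6 + 4)*(-3) = (-24 + 4)*(-3) = -20*(-3) = 60)
w*42 = 60*42 = 2520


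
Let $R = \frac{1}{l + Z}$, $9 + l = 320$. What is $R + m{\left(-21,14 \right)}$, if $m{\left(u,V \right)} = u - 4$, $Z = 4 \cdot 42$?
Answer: $- \frac{11974}{479} \approx -24.998$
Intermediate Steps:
$l = 311$ ($l = -9 + 320 = 311$)
$Z = 168$
$m{\left(u,V \right)} = -4 + u$ ($m{\left(u,V \right)} = u - 4 = -4 + u$)
$R = \frac{1}{479}$ ($R = \frac{1}{311 + 168} = \frac{1}{479} \approx 0.0020877$)
$R + m{\left(-21,14 \right)} = \frac{1}{479} - 25 = - \frac{11974}{479}$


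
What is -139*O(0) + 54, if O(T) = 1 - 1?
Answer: 54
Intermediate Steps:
O(T) = 0
-139*O(0) + 54 = -139*0 + 54 = 0 + 54 = 54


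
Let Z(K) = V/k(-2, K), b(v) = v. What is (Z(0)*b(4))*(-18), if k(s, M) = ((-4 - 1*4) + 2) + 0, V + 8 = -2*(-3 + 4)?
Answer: -120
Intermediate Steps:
V = -10 (V = -8 - 2*(-3 + 4) = -8 - 2*1 = -8 - 2 = -10)
k(s, M) = -6 (k(s, M) = ((-4 - 4) + 2) + 0 = (-8 + 2) + 0 = -6 + 0 = -6)
Z(K) = 5/3 (Z(K) = -10/(-6) = -10*(-⅙) = 5/3)
(Z(0)*b(4))*(-18) = ((5/3)*4)*(-18) = (20/3)*(-18) = -120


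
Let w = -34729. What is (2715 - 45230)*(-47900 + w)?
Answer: 3512971935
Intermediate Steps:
(2715 - 45230)*(-47900 + w) = (2715 - 45230)*(-47900 - 34729) = -42515*(-82629) = 3512971935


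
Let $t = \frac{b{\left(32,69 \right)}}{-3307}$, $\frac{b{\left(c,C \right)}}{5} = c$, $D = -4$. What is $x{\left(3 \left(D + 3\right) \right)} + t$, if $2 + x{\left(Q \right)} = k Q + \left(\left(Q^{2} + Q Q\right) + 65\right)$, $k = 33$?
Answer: $- \frac{59686}{3307} \approx -18.048$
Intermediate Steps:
$b{\left(c,C \right)} = 5 c$
$x{\left(Q \right)} = 63 + 2 Q^{2} + 33 Q$ ($x{\left(Q \right)} = -2 + \left(33 Q + \left(\left(Q^{2} + Q Q\right) + 65\right)\right) = -2 + \left(33 Q + \left(\left(Q^{2} + Q^{2}\right) + 65\right)\right) = -2 + \left(33 Q + \left(2 Q^{2} + 65\right)\right) = -2 + \left(33 Q + \left(65 + 2 Q^{2}\right)\right) = -2 + \left(65 + 2 Q^{2} + 33 Q\right) = 63 + 2 Q^{2} + 33 Q$)
$t = - \frac{160}{3307}$ ($t = \frac{5 \cdot 32}{-3307} = 160 \left(- \frac{1}{3307}\right) = - \frac{160}{3307} \approx -0.048382$)
$x{\left(3 \left(D + 3\right) \right)} + t = \left(63 + 2 \left(3 \left(-4 + 3\right)\right)^{2} + 33 \cdot 3 \left(-4 + 3\right)\right) - \frac{160}{3307} = \left(63 + 2 \left(3 \left(-1\right)\right)^{2} + 33 \cdot 3 \left(-1\right)\right) - \frac{160}{3307} = \left(63 + 2 \left(-3\right)^{2} + 33 \left(-3\right)\right) - \frac{160}{3307} = \left(63 + 2 \cdot 9 - 99\right) - \frac{160}{3307} = \left(63 + 18 - 99\right) - \frac{160}{3307} = -18 - \frac{160}{3307} = - \frac{59686}{3307}$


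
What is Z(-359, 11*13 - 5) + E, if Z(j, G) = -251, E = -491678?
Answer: -491929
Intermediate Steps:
Z(-359, 11*13 - 5) + E = -251 - 491678 = -491929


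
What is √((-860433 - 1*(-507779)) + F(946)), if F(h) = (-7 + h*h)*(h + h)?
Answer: √1692815174 ≈ 41144.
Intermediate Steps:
F(h) = 2*h*(-7 + h²) (F(h) = (-7 + h²)*(2*h) = 2*h*(-7 + h²))
√((-860433 - 1*(-507779)) + F(946)) = √((-860433 - 1*(-507779)) + 2*946*(-7 + 946²)) = √((-860433 + 507779) + 2*946*(-7 + 894916)) = √(-352654 + 2*946*894909) = √(-352654 + 1693167828) = √1692815174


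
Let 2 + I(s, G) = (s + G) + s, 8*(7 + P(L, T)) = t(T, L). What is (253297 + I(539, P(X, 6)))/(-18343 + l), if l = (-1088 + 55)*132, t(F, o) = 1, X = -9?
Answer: -2034929/1237592 ≈ -1.6443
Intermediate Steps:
P(L, T) = -55/8 (P(L, T) = -7 + (⅛)*1 = -7 + ⅛ = -55/8)
I(s, G) = -2 + G + 2*s (I(s, G) = -2 + ((s + G) + s) = -2 + ((G + s) + s) = -2 + (G + 2*s) = -2 + G + 2*s)
l = -136356 (l = -1033*132 = -136356)
(253297 + I(539, P(X, 6)))/(-18343 + l) = (253297 + (-2 - 55/8 + 2*539))/(-18343 - 136356) = (253297 + (-2 - 55/8 + 1078))/(-154699) = (253297 + 8553/8)*(-1/154699) = (2034929/8)*(-1/154699) = -2034929/1237592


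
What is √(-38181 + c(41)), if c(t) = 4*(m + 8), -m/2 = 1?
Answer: I*√38157 ≈ 195.34*I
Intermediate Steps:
m = -2 (m = -2*1 = -2)
c(t) = 24 (c(t) = 4*(-2 + 8) = 4*6 = 24)
√(-38181 + c(41)) = √(-38181 + 24) = √(-38157) = I*√38157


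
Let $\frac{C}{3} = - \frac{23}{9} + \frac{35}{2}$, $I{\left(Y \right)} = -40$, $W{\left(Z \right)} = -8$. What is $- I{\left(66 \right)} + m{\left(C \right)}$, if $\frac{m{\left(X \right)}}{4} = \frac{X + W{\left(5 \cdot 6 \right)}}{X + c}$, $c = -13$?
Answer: $\frac{8524}{191} \approx 44.628$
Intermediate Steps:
$C = \frac{269}{6}$ ($C = 3 \left(- \frac{23}{9} + \frac{35}{2}\right) = 3 \cdot \frac{269}{18} = \frac{269}{6} \approx 44.833$)
$m{\left(X \right)} = \frac{4 \left(-8 + X\right)}{-13 + X}$ ($m{\left(X \right)} = 4 \frac{X - 8}{X - 13} = 4 \frac{-8 + X}{-13 + X} = \frac{4 \left(-8 + X\right)}{-13 + X}$)
$- I{\left(66 \right)} + m{\left(C \right)} = \left(-1\right) \left(-40\right) + \frac{4 \left(-8 + \frac{269}{6}\right)}{-13 + \frac{269}{6}} = 40 + 4 \frac{1}{\frac{191}{6}} \cdot \frac{221}{6} = 40 + 4 \cdot \frac{6}{191} \cdot \frac{221}{6} = 40 + \frac{884}{191} = \frac{8524}{191}$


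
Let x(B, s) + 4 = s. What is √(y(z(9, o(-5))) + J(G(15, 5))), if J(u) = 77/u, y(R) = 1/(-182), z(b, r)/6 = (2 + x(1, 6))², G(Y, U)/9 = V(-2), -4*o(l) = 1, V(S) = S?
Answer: 2*I*√79807/273 ≈ 2.0696*I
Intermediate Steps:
x(B, s) = -4 + s
o(l) = -¼ (o(l) = -¼*1 = -¼)
G(Y, U) = -18 (G(Y, U) = 9*(-2) = -18)
z(b, r) = 96 (z(b, r) = 6*(2 + (-4 + 6))² = 6*(2 + 2)² = 6*4² = 6*16 = 96)
y(R) = -1/182
√(y(z(9, o(-5))) + J(G(15, 5))) = √(-1/182 + 77/(-18)) = √(-1/182 + 77*(-1/18)) = √(-1/182 - 77/18) = √(-3508/819) = 2*I*√79807/273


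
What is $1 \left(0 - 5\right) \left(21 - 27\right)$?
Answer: $30$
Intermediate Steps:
$1 \left(0 - 5\right) \left(21 - 27\right) = 1 \left(-5\right) \left(-6\right) = \left(-5\right) \left(-6\right) = 30$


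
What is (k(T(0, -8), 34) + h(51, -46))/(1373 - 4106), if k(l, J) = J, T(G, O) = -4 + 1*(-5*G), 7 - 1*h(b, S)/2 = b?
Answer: 18/911 ≈ 0.019758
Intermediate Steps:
h(b, S) = 14 - 2*b
T(G, O) = -4 - 5*G
(k(T(0, -8), 34) + h(51, -46))/(1373 - 4106) = (34 + (14 - 2*51))/(1373 - 4106) = (34 + (14 - 102))/(-2733) = (34 - 88)*(-1/2733) = -54*(-1/2733) = 18/911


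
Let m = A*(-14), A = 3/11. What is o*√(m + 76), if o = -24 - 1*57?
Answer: -81*√8734/11 ≈ -688.17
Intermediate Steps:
A = 3/11 (A = 3*(1/11) = 3/11 ≈ 0.27273)
o = -81 (o = -24 - 57 = -81)
m = -42/11 (m = (3/11)*(-14) = -42/11 ≈ -3.8182)
o*√(m + 76) = -81*√(-42/11 + 76) = -81*√8734/11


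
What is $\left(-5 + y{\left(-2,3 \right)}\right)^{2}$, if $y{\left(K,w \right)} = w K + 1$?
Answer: $100$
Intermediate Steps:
$y{\left(K,w \right)} = 1 + K w$ ($y{\left(K,w \right)} = K w + 1 = 1 + K w$)
$\left(-5 + y{\left(-2,3 \right)}\right)^{2} = \left(-5 + \left(1 - 6\right)\right)^{2} = \left(-5 - 5\right)^{2} = \left(-10\right)^{2} = 100$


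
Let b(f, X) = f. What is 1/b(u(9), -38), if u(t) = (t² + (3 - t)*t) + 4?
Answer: 1/31 ≈ 0.032258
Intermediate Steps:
u(t) = 4 + t² + t*(3 - t) (u(t) = (t² + t*(3 - t)) + 4 = 4 + t² + t*(3 - t))
1/b(u(9), -38) = 1/(4 + 3*9) = 1/(4 + 27) = 1/31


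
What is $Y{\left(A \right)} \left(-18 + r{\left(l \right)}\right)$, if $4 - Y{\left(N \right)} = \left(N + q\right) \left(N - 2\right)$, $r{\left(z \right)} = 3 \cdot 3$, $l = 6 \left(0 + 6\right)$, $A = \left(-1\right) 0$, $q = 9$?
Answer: $-198$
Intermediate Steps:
$A = 0$
$l = 36$ ($l = 6 \cdot 6 = 36$)
$r{\left(z \right)} = 9$
$Y{\left(N \right)} = 4 - \left(-2 + N\right) \left(9 + N\right)$ ($Y{\left(N \right)} = 4 - \left(N + 9\right) \left(N - 2\right) = 4 - \left(9 + N\right) \left(-2 + N\right) = 4 - \left(-2 + N\right) \left(9 + N\right)$)
$Y{\left(A \right)} \left(-18 + r{\left(l \right)}\right) = \left(22 - 0^{2} - 0\right) \left(-18 + 9\right) = \left(22 - 0 + 0\right) \left(-9\right) = \left(22 + 0 + 0\right) \left(-9\right) = 22 \left(-9\right) = -198$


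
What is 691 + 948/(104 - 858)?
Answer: 260033/377 ≈ 689.74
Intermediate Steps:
691 + 948/(104 - 858) = 691 + 948/(-754) = 691 + 948*(-1/754) = 691 - 474/377 = 260033/377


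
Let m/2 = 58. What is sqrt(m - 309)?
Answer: I*sqrt(193) ≈ 13.892*I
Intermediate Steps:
m = 116 (m = 2*58 = 116)
sqrt(m - 309) = sqrt(116 - 309) = sqrt(-193) = I*sqrt(193)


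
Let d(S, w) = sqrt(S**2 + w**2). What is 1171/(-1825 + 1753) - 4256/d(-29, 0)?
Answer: -340391/2088 ≈ -163.02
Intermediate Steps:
1171/(-1825 + 1753) - 4256/d(-29, 0) = 1171/(-1825 + 1753) - 4256/sqrt((-29)**2 + 0**2) = 1171/(-72) - 4256/sqrt(841 + 0) = 1171*(-1/72) - 4256/(sqrt(841)) = -1171/72 - 4256/29 = -340391/2088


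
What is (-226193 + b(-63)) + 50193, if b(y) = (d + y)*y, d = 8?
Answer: -172535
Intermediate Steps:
b(y) = y*(8 + y) (b(y) = (8 + y)*y = y*(8 + y))
(-226193 + b(-63)) + 50193 = (-226193 - 63*(8 - 63)) + 50193 = (-226193 - 63*(-55)) + 50193 = (-226193 + 3465) + 50193 = -222728 + 50193 = -172535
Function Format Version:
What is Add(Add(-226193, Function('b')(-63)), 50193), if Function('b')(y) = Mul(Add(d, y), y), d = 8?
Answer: -172535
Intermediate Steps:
Function('b')(y) = Mul(y, Add(8, y)) (Function('b')(y) = Mul(Add(8, y), y) = Mul(y, Add(8, y)))
Add(Add(-226193, Function('b')(-63)), 50193) = Add(Add(-226193, Mul(-63, Add(8, -63))), 50193) = Add(Add(-226193, Mul(-63, -55)), 50193) = Add(Add(-226193, 3465), 50193) = Add(-222728, 50193) = -172535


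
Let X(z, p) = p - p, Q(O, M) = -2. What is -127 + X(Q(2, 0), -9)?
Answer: -127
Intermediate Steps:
X(z, p) = 0
-127 + X(Q(2, 0), -9) = -127 + 0 = -127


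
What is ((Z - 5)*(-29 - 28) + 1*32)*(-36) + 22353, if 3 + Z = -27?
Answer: -50619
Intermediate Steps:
Z = -30 (Z = -3 - 27 = -30)
((Z - 5)*(-29 - 28) + 1*32)*(-36) + 22353 = ((-30 - 5)*(-29 - 28) + 1*32)*(-36) + 22353 = (-35*(-57) + 32)*(-36) + 22353 = (1995 + 32)*(-36) + 22353 = 2027*(-36) + 22353 = -72972 + 22353 = -50619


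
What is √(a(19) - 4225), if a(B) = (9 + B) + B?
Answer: I*√4178 ≈ 64.637*I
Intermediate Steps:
a(B) = 9 + 2*B
√(a(19) - 4225) = √((9 + 2*19) - 4225) = √((9 + 38) - 4225) = √(47 - 4225) = √(-4178) = I*√4178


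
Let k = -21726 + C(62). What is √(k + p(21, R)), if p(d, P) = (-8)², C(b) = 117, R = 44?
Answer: I*√21545 ≈ 146.78*I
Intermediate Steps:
p(d, P) = 64
k = -21609 (k = -21726 + 117 = -21609)
√(k + p(21, R)) = √(-21609 + 64) = √(-21545) = I*√21545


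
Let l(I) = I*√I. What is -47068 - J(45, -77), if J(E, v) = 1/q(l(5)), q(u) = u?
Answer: -47068 - √5/25 ≈ -47068.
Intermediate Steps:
l(I) = I^(3/2)
J(E, v) = √5/25 (J(E, v) = 1/(5^(3/2)) = 1/(5*√5) = √5/25)
-47068 - J(45, -77) = -47068 - √5/25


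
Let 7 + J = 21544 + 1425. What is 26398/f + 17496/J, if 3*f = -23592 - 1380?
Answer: -38376181/15927974 ≈ -2.4094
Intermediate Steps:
J = 22962 (J = -7 + (21544 + 1425) = -7 + 22969 = 22962)
f = -8324 (f = (-23592 - 1380)/3 = (⅓)*(-24972) = -8324)
26398/f + 17496/J = 26398/(-8324) + 17496/22962 = 26398*(-1/8324) + 17496*(1/22962) = -13199/4162 + 2916/3827 = -38376181/15927974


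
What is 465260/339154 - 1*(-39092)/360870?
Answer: 45289146092/30597625995 ≈ 1.4802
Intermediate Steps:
465260/339154 - 1*(-39092)/360870 = 465260*(1/339154) + 39092*(1/360870) = 232630/169577 + 19546/180435 = 45289146092/30597625995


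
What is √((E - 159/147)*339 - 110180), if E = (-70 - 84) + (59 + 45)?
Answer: I*√6247337/7 ≈ 357.07*I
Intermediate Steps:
E = -50 (E = -154 + 104 = -50)
√((E - 159/147)*339 - 110180) = √((-50 - 159/147)*339 - 110180) = √((-50 - 159*1/147)*339 - 110180) = √((-50 - 53/49)*339 - 110180) = √(-2503/49*339 - 110180) = √(-848517/49 - 110180) = √(-6247337/49) = I*√6247337/7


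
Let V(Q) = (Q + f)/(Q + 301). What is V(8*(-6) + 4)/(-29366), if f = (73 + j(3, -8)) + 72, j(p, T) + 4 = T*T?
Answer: -161/7547062 ≈ -2.1333e-5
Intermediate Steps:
j(p, T) = -4 + T² (j(p, T) = -4 + T*T = -4 + T²)
f = 205 (f = (73 + (-4 + (-8)²)) + 72 = (73 + (-4 + 64)) + 72 = (73 + 60) + 72 = 133 + 72 = 205)
V(Q) = (205 + Q)/(301 + Q) (V(Q) = (Q + 205)/(Q + 301) = (205 + Q)/(301 + Q))
V(8*(-6) + 4)/(-29366) = ((205 + (8*(-6) + 4))/(301 + (8*(-6) + 4)))/(-29366) = ((205 + (-48 + 4))/(301 + (-48 + 4)))*(-1/29366) = ((205 - 44)/(301 - 44))*(-1/29366) = (161/257)*(-1/29366) = -161/7547062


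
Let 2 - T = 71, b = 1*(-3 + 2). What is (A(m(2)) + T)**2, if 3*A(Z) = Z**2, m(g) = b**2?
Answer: 42436/9 ≈ 4715.1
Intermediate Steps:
b = -1 (b = 1*(-1) = -1)
T = -69 (T = 2 - 1*71 = 2 - 71 = -69)
m(g) = 1 (m(g) = (-1)**2 = 1)
A(Z) = Z**2/3
(A(m(2)) + T)**2 = ((1/3)*1**2 - 69)**2 = ((1/3)*1 - 69)**2 = (1/3 - 69)**2 = (-206/3)**2 = 42436/9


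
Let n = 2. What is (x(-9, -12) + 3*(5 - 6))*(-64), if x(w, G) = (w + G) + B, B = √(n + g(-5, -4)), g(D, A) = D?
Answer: 1536 - 64*I*√3 ≈ 1536.0 - 110.85*I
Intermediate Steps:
B = I*√3 (B = √(2 - 5) = √(-3) = I*√3 ≈ 1.732*I)
x(w, G) = G + w + I*√3 (x(w, G) = (w + G) + I*√3 = (G + w) + I*√3 = G + w + I*√3)
(x(-9, -12) + 3*(5 - 6))*(-64) = ((-12 - 9 + I*√3) + 3*(5 - 6))*(-64) = ((-21 + I*√3) + 3*(-1))*(-64) = ((-21 + I*√3) - 3)*(-64) = (-24 + I*√3)*(-64) = 1536 - 64*I*√3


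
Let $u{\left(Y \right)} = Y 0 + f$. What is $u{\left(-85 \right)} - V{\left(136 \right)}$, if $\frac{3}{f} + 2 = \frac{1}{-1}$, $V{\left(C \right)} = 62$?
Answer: $-63$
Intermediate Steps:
$f = -1$ ($f = \frac{3}{-2 + \frac{1}{-1}} = \frac{3}{-2 - 1} = \frac{3}{-3} = 3 \left(- \frac{1}{3}\right) = -1$)
$u{\left(Y \right)} = -1$ ($u{\left(Y \right)} = Y 0 - 1 = 0 - 1 = -1$)
$u{\left(-85 \right)} - V{\left(136 \right)} = -1 - 62 = -63$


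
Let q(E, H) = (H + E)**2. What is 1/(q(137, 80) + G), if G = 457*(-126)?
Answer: -1/10493 ≈ -9.5302e-5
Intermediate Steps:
G = -57582
q(E, H) = (E + H)**2
1/(q(137, 80) + G) = 1/((137 + 80)**2 - 57582) = 1/(217**2 - 57582) = 1/(47089 - 57582) = 1/(-10493) = -1/10493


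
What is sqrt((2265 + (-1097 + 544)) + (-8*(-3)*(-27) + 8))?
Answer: 4*sqrt(67) ≈ 32.741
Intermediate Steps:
sqrt((2265 + (-1097 + 544)) + (-8*(-3)*(-27) + 8)) = sqrt((2265 - 553) + (24*(-27) + 8)) = sqrt(1712 + (-648 + 8)) = sqrt(1712 - 640) = sqrt(1072) = 4*sqrt(67)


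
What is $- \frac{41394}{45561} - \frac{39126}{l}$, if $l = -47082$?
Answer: $- \frac{9238479}{119172389} \approx -0.077522$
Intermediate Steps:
$- \frac{41394}{45561} - \frac{39126}{l} = - \frac{41394}{45561} - \frac{39126}{-47082} = \left(-41394\right) \frac{1}{45561} - - \frac{6521}{7847} = - \frac{13798}{15187} + \frac{6521}{7847} = - \frac{9238479}{119172389}$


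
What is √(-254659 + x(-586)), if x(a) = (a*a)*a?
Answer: I*√201484715 ≈ 14195.0*I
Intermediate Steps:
x(a) = a³ (x(a) = a²*a = a³)
√(-254659 + x(-586)) = √(-254659 + (-586)³) = √(-254659 - 201230056) = √(-201484715) = I*√201484715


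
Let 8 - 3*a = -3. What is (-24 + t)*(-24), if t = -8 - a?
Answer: 856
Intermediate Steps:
a = 11/3 (a = 8/3 - ⅓*(-3) = 8/3 + 1 = 11/3 ≈ 3.6667)
t = -35/3 (t = -8 - 1*11/3 = -8 - 11/3 = -35/3 ≈ -11.667)
(-24 + t)*(-24) = (-24 - 35/3)*(-24) = -107/3*(-24) = 856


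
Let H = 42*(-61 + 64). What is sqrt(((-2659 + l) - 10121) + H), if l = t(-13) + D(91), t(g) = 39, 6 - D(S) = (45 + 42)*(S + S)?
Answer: I*sqrt(28443) ≈ 168.65*I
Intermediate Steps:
D(S) = 6 - 174*S (D(S) = 6 - (45 + 42)*(S + S) = 6 - 87*2*S = 6 - 174*S)
l = -15789 (l = 39 + (6 - 174*91) = 39 + (6 - 15834) = 39 - 15828 = -15789)
H = 126 (H = 42*3 = 126)
sqrt(((-2659 + l) - 10121) + H) = sqrt(((-2659 - 15789) - 10121) + 126) = sqrt((-18448 - 10121) + 126) = sqrt(-28569 + 126) = sqrt(-28443) = I*sqrt(28443)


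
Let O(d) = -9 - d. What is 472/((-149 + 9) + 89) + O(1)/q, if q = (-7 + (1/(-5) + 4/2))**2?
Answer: -165911/17238 ≈ -9.6247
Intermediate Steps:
q = 676/25 (q = (-7 + (1*(-1/5) + 4*(1/2)))**2 = (-7 + (-1/5 + 2))**2 = (-7 + 9/5)**2 = (-26/5)**2 = 676/25 ≈ 27.040)
472/((-149 + 9) + 89) + O(1)/q = 472/((-149 + 9) + 89) + (-9 - 1*1)/(676/25) = 472/(-140 + 89) + (-9 - 1)*(25/676) = 472/(-51) - 10*25/676 = 472*(-1/51) - 125/338 = -472/51 - 125/338 = -165911/17238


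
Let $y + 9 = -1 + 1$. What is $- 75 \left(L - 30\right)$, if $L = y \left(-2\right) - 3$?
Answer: $1125$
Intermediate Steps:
$y = -9$ ($y = -9 + \left(-1 + 1\right) = -9 + 0 = -9$)
$L = 15$ ($L = \left(-9\right) \left(-2\right) - 3 = 18 - 3 = 15$)
$- 75 \left(L - 30\right) = - 75 \left(15 - 30\right) = \left(-75\right) \left(-15\right) = 1125$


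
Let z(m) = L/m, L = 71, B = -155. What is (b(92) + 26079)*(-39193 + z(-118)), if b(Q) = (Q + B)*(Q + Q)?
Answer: -67000129515/118 ≈ -5.6780e+8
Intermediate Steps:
z(m) = 71/m
b(Q) = 2*Q*(-155 + Q) (b(Q) = (Q - 155)*(Q + Q) = (-155 + Q)*(2*Q) = 2*Q*(-155 + Q))
(b(92) + 26079)*(-39193 + z(-118)) = (2*92*(-155 + 92) + 26079)*(-39193 + 71/(-118)) = (2*92*(-63) + 26079)*(-39193 + 71*(-1/118)) = (-11592 + 26079)*(-39193 - 71/118) = 14487*(-4624845/118) = -67000129515/118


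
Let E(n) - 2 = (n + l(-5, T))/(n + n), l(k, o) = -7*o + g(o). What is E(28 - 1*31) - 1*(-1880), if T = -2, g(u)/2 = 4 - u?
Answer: 11269/6 ≈ 1878.2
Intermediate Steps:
g(u) = 8 - 2*u (g(u) = 2*(4 - u) = 8 - 2*u)
l(k, o) = 8 - 9*o (l(k, o) = -7*o + (8 - 2*o) = 8 - 9*o)
E(n) = 2 + (26 + n)/(2*n) (E(n) = 2 + (n + (8 - 9*(-2)))/(n + n) = 2 + (n + (8 + 18))/((2*n)) = 2 + (n + 26)*(1/(2*n)) = 2 + (26 + n)*(1/(2*n)) = 2 + (26 + n)/(2*n))
E(28 - 1*31) - 1*(-1880) = (5/2 + 13/(28 - 1*31)) - 1*(-1880) = (5/2 + 13/(28 - 31)) + 1880 = (5/2 + 13/(-3)) + 1880 = (5/2 + 13*(-⅓)) + 1880 = (5/2 - 13/3) + 1880 = -11/6 + 1880 = 11269/6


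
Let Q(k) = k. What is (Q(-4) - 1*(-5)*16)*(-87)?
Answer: -6612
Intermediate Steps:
(Q(-4) - 1*(-5)*16)*(-87) = (-4 - 1*(-5)*16)*(-87) = (-4 + 5*16)*(-87) = (-4 + 80)*(-87) = 76*(-87) = -6612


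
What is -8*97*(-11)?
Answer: 8536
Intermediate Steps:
-8*97*(-11) = -776*(-11) = 8536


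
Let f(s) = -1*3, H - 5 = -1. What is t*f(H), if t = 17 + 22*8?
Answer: -579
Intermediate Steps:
H = 4 (H = 5 - 1 = 4)
t = 193 (t = 17 + 176 = 193)
f(s) = -3
t*f(H) = 193*(-3) = -579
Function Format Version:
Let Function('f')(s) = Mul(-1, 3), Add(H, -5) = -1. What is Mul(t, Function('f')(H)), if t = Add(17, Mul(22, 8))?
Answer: -579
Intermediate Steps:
H = 4 (H = Add(5, -1) = 4)
t = 193 (t = Add(17, 176) = 193)
Function('f')(s) = -3
Mul(t, Function('f')(H)) = Mul(193, -3) = -579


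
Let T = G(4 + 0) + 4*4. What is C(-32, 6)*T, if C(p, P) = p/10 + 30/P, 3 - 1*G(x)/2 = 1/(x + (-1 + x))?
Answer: 1368/35 ≈ 39.086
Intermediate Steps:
G(x) = 6 - 2/(-1 + 2*x) (G(x) = 6 - 2/(x + (-1 + x)) = 6 - 2/(-1 + 2*x))
T = 152/7 (T = 4*(-2 + 3*(4 + 0))/(-1 + 2*(4 + 0)) + 4*4 = 4*(-2 + 3*4)/(-1 + 2*4) + 16 = 4*(-2 + 12)/(-1 + 8) + 16 = 4*10/7 + 16 = 4*(⅐)*10 + 16 = 40/7 + 16 = 152/7 ≈ 21.714)
C(p, P) = 30/P + p/10 (C(p, P) = p*(⅒) + 30/P = p/10 + 30/P = 30/P + p/10)
C(-32, 6)*T = (30/6 + (⅒)*(-32))*(152/7) = (30*(⅙) - 16/5)*(152/7) = (5 - 16/5)*(152/7) = (9/5)*(152/7) = 1368/35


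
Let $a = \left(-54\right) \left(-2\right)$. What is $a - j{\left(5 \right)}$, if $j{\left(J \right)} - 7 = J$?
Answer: $96$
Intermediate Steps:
$j{\left(J \right)} = 7 + J$
$a = 108$
$a - j{\left(5 \right)} = 108 - \left(7 + 5\right) = 108 - 12 = 96$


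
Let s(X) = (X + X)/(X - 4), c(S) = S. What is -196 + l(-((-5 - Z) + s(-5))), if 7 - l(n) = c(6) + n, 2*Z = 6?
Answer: -1817/9 ≈ -201.89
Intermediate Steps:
Z = 3 (Z = (1/2)*6 = 3)
s(X) = 2*X/(-4 + X) (s(X) = (2*X)/(-4 + X) = 2*X/(-4 + X))
l(n) = 1 - n (l(n) = 7 - (6 + n) = 7 + (-6 - n) = 1 - n)
-196 + l(-((-5 - Z) + s(-5))) = -196 + (1 - (-1)*((-5 - 1*3) + 2*(-5)/(-4 - 5))) = -196 + (1 - (-1)*((-5 - 3) + 2*(-5)/(-9))) = -196 + (1 - (-1)*(-8 + 2*(-5)*(-1/9))) = -196 + (1 - (-1)*(-8 + 10/9)) = -196 + (1 - (-1)*(-62)/9) = -196 + (1 - 1*62/9) = -196 + (1 - 62/9) = -196 - 53/9 = -1817/9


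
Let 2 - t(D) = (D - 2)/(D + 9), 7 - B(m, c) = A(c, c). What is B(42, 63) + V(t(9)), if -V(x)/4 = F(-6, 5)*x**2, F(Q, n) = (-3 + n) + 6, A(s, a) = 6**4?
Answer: -111137/81 ≈ -1372.1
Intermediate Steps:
A(s, a) = 1296
B(m, c) = -1289 (B(m, c) = 7 - 1*1296 = 7 - 1296 = -1289)
F(Q, n) = 3 + n
t(D) = 2 - (-2 + D)/(9 + D) (t(D) = 2 - (D - 2)/(D + 9) = 2 - (-2 + D)/(9 + D))
V(x) = -32*x**2 (V(x) = -4*(3 + 5)*x**2 = -32*x**2)
B(42, 63) + V(t(9)) = -1289 - 32*(20 + 9)**2/(9 + 9)**2 = -1289 - 32*(29/18)**2 = -1289 - 32*841/324 = -1289 - 6728/81 = -111137/81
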